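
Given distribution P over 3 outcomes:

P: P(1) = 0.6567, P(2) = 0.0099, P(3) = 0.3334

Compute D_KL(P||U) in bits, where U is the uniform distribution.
0.5923 bits

U(i) = 1/3 for all i

D_KL(P||U) = Σ P(x) log₂(P(x) / (1/3))
           = Σ P(x) log₂(P(x)) + log₂(3)
           = log₂(3) - H(P)

H(P) = -Σ P(x) log₂(P(x)):
  -P(1)·log₂(P(1)) = -(0.6567)·log₂(0.6567) = 0.39842
  -P(2)·log₂(P(2)) = -(0.0099)·log₂(0.0099) = 0.06592
  -P(3)·log₂(P(3)) = -(0.3334)·log₂(0.3334) = 0.52833
H(P) = 0.39842 + 0.06592 + 0.52833 = 0.99267 bits

log₂(3) = 1.58496 bits

D_KL(P||U) = 1.58496 - 0.99267 = 0.59229 ≈ 0.5923 bits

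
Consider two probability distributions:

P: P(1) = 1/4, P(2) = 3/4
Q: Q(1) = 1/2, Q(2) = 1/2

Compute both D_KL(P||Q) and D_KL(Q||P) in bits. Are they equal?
D_KL(P||Q) = 0.1887 bits, D_KL(Q||P) = 0.2075 bits. No, they are not equal.

D_KL(P||Q) = Σ P(x) log₂(P(x)/Q(x))

Computing term by term:
  P(1)·log₂(P(1)/Q(1)) = (1/4)·log₂((1/4)/(1/2)) = -0.25000
  P(2)·log₂(P(2)/Q(2)) = (3/4)·log₂((3/4)/(1/2)) = 0.43872

D_KL(P||Q) = -0.25000 + 0.43872 = 0.18872 ≈ 0.1887 bits

D_KL(Q||P) = Σ Q(x) log₂(Q(x)/P(x))

Computing term by term:
  Q(1)·log₂(Q(1)/P(1)) = (1/2)·log₂((1/2)/(1/4)) = 0.50000
  Q(2)·log₂(Q(2)/P(2)) = (1/2)·log₂((1/2)/(3/4)) = -0.29248

D_KL(Q||P) = 0.50000 - 0.29248 = 0.20752 ≈ 0.2075 bits

These are NOT equal (difference: 0.0188 bits). KL divergence is asymmetric: D_KL(P||Q) ≠ D_KL(Q||P) in general.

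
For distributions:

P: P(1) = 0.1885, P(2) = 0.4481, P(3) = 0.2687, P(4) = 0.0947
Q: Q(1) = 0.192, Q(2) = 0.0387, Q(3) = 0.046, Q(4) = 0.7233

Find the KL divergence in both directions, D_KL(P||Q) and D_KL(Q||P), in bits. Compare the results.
D_KL(P||Q) = 1.9847 bits, D_KL(Q||P) = 1.8728 bits. D_KL(P||Q) is larger than D_KL(Q||P) by 0.1119 bits; the two directions differ.

D_KL(P||Q) = Σ P(x) log₂(P(x)/Q(x))

Computing term by term:
  P(1)·log₂(P(1)/Q(1)) = 0.1885·log₂(0.1885/0.192) = -0.00500
  P(2)·log₂(P(2)/Q(2)) = 0.4481·log₂(0.4481/0.0387) = 1.58332
  P(3)·log₂(P(3)/Q(3)) = 0.2687·log₂(0.2687/0.046) = 0.68419
  P(4)·log₂(P(4)/Q(4)) = 0.0947·log₂(0.0947/0.7233) = -0.27777

D_KL(P||Q) = -0.00500 + 1.58332 + 0.68419 - 0.27777 = 1.98474 ≈ 1.9847 bits

D_KL(Q||P) = Σ Q(x) log₂(Q(x)/P(x))

Computing term by term:
  Q(1)·log₂(Q(1)/P(1)) = 0.192·log₂(0.192/0.1885) = 0.00510
  Q(2)·log₂(Q(2)/P(2)) = 0.0387·log₂(0.0387/0.4481) = -0.13674
  Q(3)·log₂(Q(3)/P(3)) = 0.046·log₂(0.046/0.2687) = -0.11713
  Q(4)·log₂(Q(4)/P(4)) = 0.7233·log₂(0.7233/0.0947) = 2.12155

D_KL(Q||P) = 0.00510 - 0.13674 - 0.11713 + 2.12155 = 1.87278 ≈ 1.8728 bits

These are NOT equal (difference: 0.1119 bits). KL divergence is asymmetric: D_KL(P||Q) ≠ D_KL(Q||P) in general.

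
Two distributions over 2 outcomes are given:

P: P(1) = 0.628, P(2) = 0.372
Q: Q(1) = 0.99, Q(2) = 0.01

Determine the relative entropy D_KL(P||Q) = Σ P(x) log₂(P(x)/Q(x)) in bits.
1.5284 bits

D_KL(P||Q) = Σ P(x) log₂(P(x)/Q(x))

Computing term by term:
  P(1)·log₂(P(1)/Q(1)) = 0.628·log₂(0.628/0.99) = -0.41238
  P(2)·log₂(P(2)/Q(2)) = 0.372·log₂(0.372/0.01) = 1.94081

D_KL(P||Q) = -0.41238 + 1.94081 = 1.52843 ≈ 1.5284 bits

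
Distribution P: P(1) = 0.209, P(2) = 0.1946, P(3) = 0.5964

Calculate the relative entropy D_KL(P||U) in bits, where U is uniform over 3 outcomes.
0.2087 bits

U(i) = 1/3 for all i

D_KL(P||U) = Σ P(x) log₂(P(x) / (1/3))
           = Σ P(x) log₂(P(x)) + log₂(3)
           = log₂(3) - H(P)

H(P) = -Σ P(x) log₂(P(x)):
  -P(1)·log₂(P(1)) = -(0.209)·log₂(0.209) = 0.47201
  -P(2)·log₂(P(2)) = -(0.1946)·log₂(0.1946) = 0.45953
  -P(3)·log₂(P(3)) = -(0.5964)·log₂(0.5964) = 0.44470
H(P) = 0.47201 + 0.45953 + 0.44470 = 1.37624 bits

log₂(3) = 1.58496 bits

D_KL(P||U) = 1.58496 - 1.37624 = 0.20872 ≈ 0.2087 bits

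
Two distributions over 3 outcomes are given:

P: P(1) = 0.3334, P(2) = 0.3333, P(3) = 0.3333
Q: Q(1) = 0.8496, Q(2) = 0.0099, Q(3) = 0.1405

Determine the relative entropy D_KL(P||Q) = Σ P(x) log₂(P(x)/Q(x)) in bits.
1.6564 bits

D_KL(P||Q) = Σ P(x) log₂(P(x)/Q(x))

Computing term by term:
  P(1)·log₂(P(1)/Q(1)) = 0.3334·log₂(0.3334/0.8496) = -0.44993
  P(2)·log₂(P(2)/Q(2)) = 0.3333·log₂(0.3333/0.0099) = 1.69091
  P(3)·log₂(P(3)/Q(3)) = 0.3333·log₂(0.3333/0.1405) = 0.41538

D_KL(P||Q) = -0.44993 + 1.69091 + 0.41538 = 1.65636 ≈ 1.6564 bits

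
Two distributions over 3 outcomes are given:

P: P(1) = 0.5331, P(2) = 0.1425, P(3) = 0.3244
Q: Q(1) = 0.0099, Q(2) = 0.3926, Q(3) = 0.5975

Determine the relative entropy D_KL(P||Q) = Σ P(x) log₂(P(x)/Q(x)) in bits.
2.5716 bits

D_KL(P||Q) = Σ P(x) log₂(P(x)/Q(x))

Computing term by term:
  P(1)·log₂(P(1)/Q(1)) = 0.5331·log₂(0.5331/0.0099) = 3.06577
  P(2)·log₂(P(2)/Q(2)) = 0.1425·log₂(0.1425/0.3926) = -0.20835
  P(3)·log₂(P(3)/Q(3)) = 0.3244·log₂(0.3244/0.5975) = -0.28585

D_KL(P||Q) = 3.06577 - 0.20835 - 0.28585 = 2.57157 ≈ 2.5716 bits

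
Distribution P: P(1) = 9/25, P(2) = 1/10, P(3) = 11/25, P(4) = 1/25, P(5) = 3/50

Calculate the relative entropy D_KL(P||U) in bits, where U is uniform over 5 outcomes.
0.5087 bits

U(i) = 1/5 for all i

D_KL(P||U) = Σ P(x) log₂(P(x) / (1/5))
           = Σ P(x) log₂(P(x)) + log₂(5)
           = log₂(5) - H(P)

H(P) = -Σ P(x) log₂(P(x)):
  -P(1)·log₂(P(1)) = -(9/25)·log₂(9/25) = 0.53062
  -P(2)·log₂(P(2)) = -(1/10)·log₂(1/10) = 0.33219
  -P(3)·log₂(P(3)) = -(11/25)·log₂(11/25) = 0.52115
  -P(4)·log₂(P(4)) = -(1/25)·log₂(1/25) = 0.18575
  -P(5)·log₂(P(5)) = -(3/50)·log₂(3/50) = 0.24353
H(P) = 0.53062 + 0.33219 + 0.52115 + 0.18575 + 0.24353 = 1.81324 bits

log₂(5) = 2.32193 bits

D_KL(P||U) = 2.32193 - 1.81324 = 0.50869 ≈ 0.5087 bits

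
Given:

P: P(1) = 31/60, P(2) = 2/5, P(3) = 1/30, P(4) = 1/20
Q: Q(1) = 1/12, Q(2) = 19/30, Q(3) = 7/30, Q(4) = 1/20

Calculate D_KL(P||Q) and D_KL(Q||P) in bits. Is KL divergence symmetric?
D_KL(P||Q) = 1.0012 bits, D_KL(Q||P) = 0.8556 bits. No, KL divergence is not symmetric.

D_KL(P||Q) = Σ P(x) log₂(P(x)/Q(x))

Computing term by term:
  P(1)·log₂(P(1)/Q(1)) = (31/60)·log₂((31/60)/(1/12)) = 1.36001
  P(2)·log₂(P(2)/Q(2)) = (2/5)·log₂((2/5)/(19/30)) = -0.26519
  P(3)·log₂(P(3)/Q(3)) = (1/30)·log₂((1/30)/(7/30)) = -0.09358
  P(4)·log₂(P(4)/Q(4)) = (1/20)·log₂((1/20)/(1/20)) = 0.00000

D_KL(P||Q) = 1.36001 - 0.26519 - 0.09358 + 0.00000 = 1.00124 ≈ 1.0012 bits

D_KL(Q||P) = Σ Q(x) log₂(Q(x)/P(x))

Computing term by term:
  Q(1)·log₂(Q(1)/P(1)) = (1/12)·log₂((1/12)/(31/60)) = -0.21936
  Q(2)·log₂(Q(2)/P(2)) = (19/30)·log₂((19/30)/(2/5)) = 0.41988
  Q(3)·log₂(Q(3)/P(3)) = (7/30)·log₂((7/30)/(1/30)) = 0.65505
  Q(4)·log₂(Q(4)/P(4)) = (1/20)·log₂((1/20)/(1/20)) = 0.00000

D_KL(Q||P) = -0.21936 + 0.41988 + 0.65505 + 0.00000 = 0.85557 ≈ 0.8556 bits

These are NOT equal (difference: 0.1456 bits). KL divergence is asymmetric: D_KL(P||Q) ≠ D_KL(Q||P) in general.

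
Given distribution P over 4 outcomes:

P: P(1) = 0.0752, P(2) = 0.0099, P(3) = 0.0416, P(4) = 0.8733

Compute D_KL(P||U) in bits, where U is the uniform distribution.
1.2918 bits

U(i) = 1/4 for all i

D_KL(P||U) = Σ P(x) log₂(P(x) / (1/4))
           = Σ P(x) log₂(P(x)) + log₂(4)
           = log₂(4) - H(P)

H(P) = -Σ P(x) log₂(P(x)):
  -P(1)·log₂(P(1)) = -(0.0752)·log₂(0.0752) = 0.28073
  -P(2)·log₂(P(2)) = -(0.0099)·log₂(0.0099) = 0.06592
  -P(3)·log₂(P(3)) = -(0.0416)·log₂(0.0416) = 0.19083
  -P(4)·log₂(P(4)) = -(0.8733)·log₂(0.8733) = 0.17069
H(P) = 0.28073 + 0.06592 + 0.19083 + 0.17069 = 0.70817 bits

log₂(4) = 2.00000 bits

D_KL(P||U) = 2.00000 - 0.70817 = 1.29183 ≈ 1.2918 bits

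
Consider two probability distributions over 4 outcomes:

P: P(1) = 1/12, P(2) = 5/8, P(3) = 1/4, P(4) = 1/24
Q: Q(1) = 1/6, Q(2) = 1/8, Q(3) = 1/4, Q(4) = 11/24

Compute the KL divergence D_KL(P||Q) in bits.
1.2237 bits

D_KL(P||Q) = Σ P(x) log₂(P(x)/Q(x))

Computing term by term:
  P(1)·log₂(P(1)/Q(1)) = (1/12)·log₂((1/12)/(1/6)) = -0.08333
  P(2)·log₂(P(2)/Q(2)) = (5/8)·log₂((5/8)/(1/8)) = 1.45121
  P(3)·log₂(P(3)/Q(3)) = (1/4)·log₂((1/4)/(1/4)) = 0.00000
  P(4)·log₂(P(4)/Q(4)) = (1/24)·log₂((1/24)/(11/24)) = -0.14414

D_KL(P||Q) = -0.08333 + 1.45121 + 0.00000 - 0.14414 = 1.22374 ≈ 1.2237 bits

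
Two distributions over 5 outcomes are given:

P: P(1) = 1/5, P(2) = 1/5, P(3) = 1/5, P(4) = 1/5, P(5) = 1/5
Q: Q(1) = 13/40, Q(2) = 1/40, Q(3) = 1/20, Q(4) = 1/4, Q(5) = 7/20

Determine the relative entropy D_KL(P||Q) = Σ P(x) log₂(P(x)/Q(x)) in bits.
0.6341 bits

D_KL(P||Q) = Σ P(x) log₂(P(x)/Q(x))

Computing term by term:
  P(1)·log₂(P(1)/Q(1)) = (1/5)·log₂((1/5)/(13/40)) = -0.14009
  P(2)·log₂(P(2)/Q(2)) = (1/5)·log₂((1/5)/(1/40)) = 0.60000
  P(3)·log₂(P(3)/Q(3)) = (1/5)·log₂((1/5)/(1/20)) = 0.40000
  P(4)·log₂(P(4)/Q(4)) = (1/5)·log₂((1/5)/(1/4)) = -0.06439
  P(5)·log₂(P(5)/Q(5)) = (1/5)·log₂((1/5)/(7/20)) = -0.16147

D_KL(P||Q) = -0.14009 + 0.60000 + 0.40000 - 0.06439 - 0.16147 = 0.63405 ≈ 0.6341 bits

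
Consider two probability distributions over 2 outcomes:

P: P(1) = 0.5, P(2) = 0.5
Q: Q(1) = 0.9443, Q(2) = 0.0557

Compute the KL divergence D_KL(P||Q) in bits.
1.1244 bits

D_KL(P||Q) = Σ P(x) log₂(P(x)/Q(x))

Computing term by term:
  P(1)·log₂(P(1)/Q(1)) = 0.5·log₂(0.5/0.9443) = -0.45866
  P(2)·log₂(P(2)/Q(2)) = 0.5·log₂(0.5/0.0557) = 1.58309

D_KL(P||Q) = -0.45866 + 1.58309 = 1.12443 ≈ 1.1244 bits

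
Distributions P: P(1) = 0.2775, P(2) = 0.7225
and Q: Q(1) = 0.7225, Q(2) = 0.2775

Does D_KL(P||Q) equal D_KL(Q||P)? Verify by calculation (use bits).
D_KL(P||Q) = 0.6143 bits, D_KL(Q||P) = 0.6143 bits. Yes — for this pair D_KL(P||Q) = D_KL(Q||P).

D_KL(P||Q) = Σ P(x) log₂(P(x)/Q(x))

Computing term by term:
  P(1)·log₂(P(1)/Q(1)) = 0.2775·log₂(0.2775/0.7225) = -0.38309
  P(2)·log₂(P(2)/Q(2)) = 0.7225·log₂(0.7225/0.2775) = 0.99742

D_KL(P||Q) = -0.38309 + 0.99742 = 0.61433 ≈ 0.6143 bits

D_KL(Q||P) = Σ Q(x) log₂(Q(x)/P(x))

Computing term by term:
  Q(1)·log₂(Q(1)/P(1)) = 0.7225·log₂(0.7225/0.2775) = 0.99742
  Q(2)·log₂(Q(2)/P(2)) = 0.2775·log₂(0.2775/0.7225) = -0.38309

D_KL(Q||P) = 0.99742 - 0.38309 = 0.61433 ≈ 0.6143 bits

These ARE equal here. Q is P with outcomes relabeled (Q(1) = P(2), Q(2) = P(1)) by a relabeling that is its own inverse, so the two sums contain exactly the same terms in a different order. This is a special case — KL divergence is not symmetric in general: D_KL(P||Q) ≠ D_KL(Q||P) for most P, Q.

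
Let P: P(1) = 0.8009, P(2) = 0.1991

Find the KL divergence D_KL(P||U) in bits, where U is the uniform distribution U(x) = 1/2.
0.2799 bits

U(i) = 1/2 for all i

D_KL(P||U) = Σ P(x) log₂(P(x) / (1/2))
           = Σ P(x) log₂(P(x)) + log₂(2)
           = log₂(2) - H(P)

H(P) = -Σ P(x) log₂(P(x)):
  -P(1)·log₂(P(1)) = -(0.8009)·log₂(0.8009) = 0.25653
  -P(2)·log₂(P(2)) = -(0.1991)·log₂(0.1991) = 0.46359
H(P) = 0.25653 + 0.46359 = 0.72012 bits

log₂(2) = 1.00000 bits

D_KL(P||U) = 1.00000 - 0.72012 = 0.27988 ≈ 0.2799 bits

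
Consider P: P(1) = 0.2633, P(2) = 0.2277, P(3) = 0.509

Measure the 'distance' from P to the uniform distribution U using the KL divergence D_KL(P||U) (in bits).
0.0961 bits

U(i) = 1/3 for all i

D_KL(P||U) = Σ P(x) log₂(P(x) / (1/3))
           = Σ P(x) log₂(P(x)) + log₂(3)
           = log₂(3) - H(P)

H(P) = -Σ P(x) log₂(P(x)):
  -P(1)·log₂(P(1)) = -(0.2633)·log₂(0.2633) = 0.50691
  -P(2)·log₂(P(2)) = -(0.2277)·log₂(0.2277) = 0.48609
  -P(3)·log₂(P(3)) = -(0.509)·log₂(0.509) = 0.49590
H(P) = 0.50691 + 0.48609 + 0.49590 = 1.48890 bits

log₂(3) = 1.58496 bits

D_KL(P||U) = 1.58496 - 1.48890 = 0.09606 ≈ 0.0961 bits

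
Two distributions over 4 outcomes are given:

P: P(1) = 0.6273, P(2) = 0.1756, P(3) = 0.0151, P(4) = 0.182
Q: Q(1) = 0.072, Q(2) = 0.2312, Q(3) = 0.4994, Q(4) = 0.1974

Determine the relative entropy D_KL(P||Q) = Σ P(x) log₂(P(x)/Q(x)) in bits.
1.7919 bits

D_KL(P||Q) = Σ P(x) log₂(P(x)/Q(x))

Computing term by term:
  P(1)·log₂(P(1)/Q(1)) = 0.6273·log₂(0.6273/0.072) = 1.95911
  P(2)·log₂(P(2)/Q(2)) = 0.1756·log₂(0.1756/0.2312) = -0.06969
  P(3)·log₂(P(3)/Q(3)) = 0.0151·log₂(0.0151/0.4994) = -0.07622
  P(4)·log₂(P(4)/Q(4)) = 0.182·log₂(0.182/0.1974) = -0.02133

D_KL(P||Q) = 1.95911 - 0.06969 - 0.07622 - 0.02133 = 1.79187 ≈ 1.7919 bits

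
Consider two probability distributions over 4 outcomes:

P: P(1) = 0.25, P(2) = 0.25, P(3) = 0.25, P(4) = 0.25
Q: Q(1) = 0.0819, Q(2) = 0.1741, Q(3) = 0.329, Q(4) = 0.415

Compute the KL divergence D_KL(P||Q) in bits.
0.2512 bits

D_KL(P||Q) = Σ P(x) log₂(P(x)/Q(x))

Computing term by term:
  P(1)·log₂(P(1)/Q(1)) = 0.25·log₂(0.25/0.0819) = 0.40250
  P(2)·log₂(P(2)/Q(2)) = 0.25·log₂(0.25/0.1741) = 0.13050
  P(3)·log₂(P(3)/Q(3)) = 0.25·log₂(0.25/0.329) = -0.09904
  P(4)·log₂(P(4)/Q(4)) = 0.25·log₂(0.25/0.415) = -0.18280

D_KL(P||Q) = 0.40250 + 0.13050 - 0.09904 - 0.18280 = 0.25116 ≈ 0.2512 bits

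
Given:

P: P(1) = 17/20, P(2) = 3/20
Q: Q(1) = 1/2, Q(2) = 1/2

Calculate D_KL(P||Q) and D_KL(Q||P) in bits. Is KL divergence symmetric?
D_KL(P||Q) = 0.3902 bits, D_KL(Q||P) = 0.4857 bits. No, KL divergence is not symmetric.

D_KL(P||Q) = Σ P(x) log₂(P(x)/Q(x))

Computing term by term:
  P(1)·log₂(P(1)/Q(1)) = (17/20)·log₂((17/20)/(1/2)) = 0.65070
  P(2)·log₂(P(2)/Q(2)) = (3/20)·log₂((3/20)/(1/2)) = -0.26054

D_KL(P||Q) = 0.65070 - 0.26054 = 0.39016 ≈ 0.3902 bits

D_KL(Q||P) = Σ Q(x) log₂(Q(x)/P(x))

Computing term by term:
  Q(1)·log₂(Q(1)/P(1)) = (1/2)·log₂((1/2)/(17/20)) = -0.38277
  Q(2)·log₂(Q(2)/P(2)) = (1/2)·log₂((1/2)/(3/20)) = 0.86848

D_KL(Q||P) = -0.38277 + 0.86848 = 0.48571 ≈ 0.4857 bits

These are NOT equal (difference: 0.0955 bits). KL divergence is asymmetric: D_KL(P||Q) ≠ D_KL(Q||P) in general.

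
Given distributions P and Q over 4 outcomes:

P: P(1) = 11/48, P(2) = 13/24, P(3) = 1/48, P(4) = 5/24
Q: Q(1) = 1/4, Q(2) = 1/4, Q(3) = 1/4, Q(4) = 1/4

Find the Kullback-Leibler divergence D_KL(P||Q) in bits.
0.4460 bits

D_KL(P||Q) = Σ P(x) log₂(P(x)/Q(x))

Computing term by term:
  P(1)·log₂(P(1)/Q(1)) = (11/48)·log₂((11/48)/(1/4)) = -0.02877
  P(2)·log₂(P(2)/Q(2)) = (13/24)·log₂((13/24)/(1/4)) = 0.60422
  P(3)·log₂(P(3)/Q(3)) = (1/48)·log₂((1/48)/(1/4)) = -0.07469
  P(4)·log₂(P(4)/Q(4)) = (5/24)·log₂((5/24)/(1/4)) = -0.05480

D_KL(P||Q) = -0.02877 + 0.60422 - 0.07469 - 0.05480 = 0.44596 ≈ 0.4460 bits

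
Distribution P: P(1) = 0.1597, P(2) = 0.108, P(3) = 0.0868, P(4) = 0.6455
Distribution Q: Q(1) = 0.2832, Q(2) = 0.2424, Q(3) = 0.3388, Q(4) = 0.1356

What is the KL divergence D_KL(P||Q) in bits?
1.0246 bits

D_KL(P||Q) = Σ P(x) log₂(P(x)/Q(x))

Computing term by term:
  P(1)·log₂(P(1)/Q(1)) = 0.1597·log₂(0.1597/0.2832) = -0.13199
  P(2)·log₂(P(2)/Q(2)) = 0.108·log₂(0.108/0.2424) = -0.12597
  P(3)·log₂(P(3)/Q(3)) = 0.0868·log₂(0.0868/0.3388) = -0.17053
  P(4)·log₂(P(4)/Q(4)) = 0.6455·log₂(0.6455/0.1356) = 1.45306

D_KL(P||Q) = -0.13199 - 0.12597 - 0.17053 + 1.45306 = 1.02457 ≈ 1.0246 bits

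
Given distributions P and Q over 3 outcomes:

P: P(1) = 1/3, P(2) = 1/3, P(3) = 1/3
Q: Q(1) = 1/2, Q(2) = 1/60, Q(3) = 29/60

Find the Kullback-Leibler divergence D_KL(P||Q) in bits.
1.0670 bits

D_KL(P||Q) = Σ P(x) log₂(P(x)/Q(x))

Computing term by term:
  P(1)·log₂(P(1)/Q(1)) = (1/3)·log₂((1/3)/(1/2)) = -0.19499
  P(2)·log₂(P(2)/Q(2)) = (1/3)·log₂((1/3)/(1/60)) = 1.44064
  P(3)·log₂(P(3)/Q(3)) = (1/3)·log₂((1/3)/(29/60)) = -0.17868

D_KL(P||Q) = -0.19499 + 1.44064 - 0.17868 = 1.06697 ≈ 1.0670 bits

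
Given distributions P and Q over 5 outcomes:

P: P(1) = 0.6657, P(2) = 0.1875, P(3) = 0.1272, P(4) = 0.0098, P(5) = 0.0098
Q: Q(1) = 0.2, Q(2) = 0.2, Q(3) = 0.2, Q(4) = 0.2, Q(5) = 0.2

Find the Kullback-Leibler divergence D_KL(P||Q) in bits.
0.9691 bits

D_KL(P||Q) = Σ P(x) log₂(P(x)/Q(x))

Computing term by term:
  P(1)·log₂(P(1)/Q(1)) = 0.6657·log₂(0.6657/0.2) = 1.15490
  P(2)·log₂(P(2)/Q(2)) = 0.1875·log₂(0.1875/0.2) = -0.01746
  P(3)·log₂(P(3)/Q(3)) = 0.1272·log₂(0.1272/0.2) = -0.08305
  P(4)·log₂(P(4)/Q(4)) = 0.0098·log₂(0.0098/0.2) = -0.04264
  P(5)·log₂(P(5)/Q(5)) = 0.0098·log₂(0.0098/0.2) = -0.04264

D_KL(P||Q) = 1.15490 - 0.01746 - 0.08305 - 0.04264 - 0.04264 = 0.96911 ≈ 0.9691 bits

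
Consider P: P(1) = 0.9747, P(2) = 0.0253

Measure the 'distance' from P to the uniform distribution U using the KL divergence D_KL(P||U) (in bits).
0.8298 bits

U(i) = 1/2 for all i

D_KL(P||U) = Σ P(x) log₂(P(x) / (1/2))
           = Σ P(x) log₂(P(x)) + log₂(2)
           = log₂(2) - H(P)

H(P) = -Σ P(x) log₂(P(x)):
  -P(1)·log₂(P(1)) = -(0.9747)·log₂(0.9747) = 0.03603
  -P(2)·log₂(P(2)) = -(0.0253)·log₂(0.0253) = 0.13421
H(P) = 0.03603 + 0.13421 = 0.17024 bits

log₂(2) = 1.00000 bits

D_KL(P||U) = 1.00000 - 0.17024 = 0.82976 ≈ 0.8298 bits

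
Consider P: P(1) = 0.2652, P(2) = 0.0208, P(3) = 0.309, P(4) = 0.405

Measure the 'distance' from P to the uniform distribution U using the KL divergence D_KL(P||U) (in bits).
0.3243 bits

U(i) = 1/4 for all i

D_KL(P||U) = Σ P(x) log₂(P(x) / (1/4))
           = Σ P(x) log₂(P(x)) + log₂(4)
           = log₂(4) - H(P)

H(P) = -Σ P(x) log₂(P(x)):
  -P(1)·log₂(P(1)) = -(0.2652)·log₂(0.2652) = 0.50782
  -P(2)·log₂(P(2)) = -(0.0208)·log₂(0.0208) = 0.11622
  -P(3)·log₂(P(3)) = -(0.309)·log₂(0.309) = 0.52355
  -P(4)·log₂(P(4)) = -(0.405)·log₂(0.405) = 0.52812
H(P) = 0.50782 + 0.11622 + 0.52355 + 0.52812 = 1.67571 bits

log₂(4) = 2.00000 bits

D_KL(P||U) = 2.00000 - 1.67571 = 0.32429 ≈ 0.3243 bits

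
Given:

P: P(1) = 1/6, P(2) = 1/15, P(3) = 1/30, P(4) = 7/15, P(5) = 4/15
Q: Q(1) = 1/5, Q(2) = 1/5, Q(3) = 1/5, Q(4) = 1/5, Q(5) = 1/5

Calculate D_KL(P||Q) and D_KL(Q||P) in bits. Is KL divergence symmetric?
D_KL(P||Q) = 0.4455 bits, D_KL(Q||P) = 0.5591 bits. No, KL divergence is not symmetric.

D_KL(P||Q) = Σ P(x) log₂(P(x)/Q(x))

Computing term by term:
  P(1)·log₂(P(1)/Q(1)) = (1/6)·log₂((1/6)/(1/5)) = -0.04384
  P(2)·log₂(P(2)/Q(2)) = (1/15)·log₂((1/15)/(1/5)) = -0.10566
  P(3)·log₂(P(3)/Q(3)) = (1/30)·log₂((1/30)/(1/5)) = -0.08617
  P(4)·log₂(P(4)/Q(4)) = (7/15)·log₂((7/15)/(1/5)) = 0.57045
  P(5)·log₂(P(5)/Q(5)) = (4/15)·log₂((4/15)/(1/5)) = 0.11068

D_KL(P||Q) = -0.04384 - 0.10566 - 0.08617 + 0.57045 + 0.11068 = 0.44546 ≈ 0.4455 bits

D_KL(Q||P) = Σ Q(x) log₂(Q(x)/P(x))

Computing term by term:
  Q(1)·log₂(Q(1)/P(1)) = (1/5)·log₂((1/5)/(1/6)) = 0.05261
  Q(2)·log₂(Q(2)/P(2)) = (1/5)·log₂((1/5)/(1/15)) = 0.31699
  Q(3)·log₂(Q(3)/P(3)) = (1/5)·log₂((1/5)/(1/30)) = 0.51699
  Q(4)·log₂(Q(4)/P(4)) = (1/5)·log₂((1/5)/(7/15)) = -0.24448
  Q(5)·log₂(Q(5)/P(5)) = (1/5)·log₂((1/5)/(4/15)) = -0.08301

D_KL(Q||P) = 0.05261 + 0.31699 + 0.51699 - 0.24448 - 0.08301 = 0.55910 ≈ 0.5591 bits

These are NOT equal (difference: 0.1136 bits). KL divergence is asymmetric: D_KL(P||Q) ≠ D_KL(Q||P) in general.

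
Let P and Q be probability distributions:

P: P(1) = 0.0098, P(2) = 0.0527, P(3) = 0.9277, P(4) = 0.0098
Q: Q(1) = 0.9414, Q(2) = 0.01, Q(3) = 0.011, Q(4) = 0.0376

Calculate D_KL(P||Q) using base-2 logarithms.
5.9783 bits

D_KL(P||Q) = Σ P(x) log₂(P(x)/Q(x))

Computing term by term:
  P(1)·log₂(P(1)/Q(1)) = 0.0098·log₂(0.0098/0.9414) = -0.06454
  P(2)·log₂(P(2)/Q(2)) = 0.0527·log₂(0.0527/0.01) = 0.12636
  P(3)·log₂(P(3)/Q(3)) = 0.9277·log₂(0.9277/0.011) = 5.93550
  P(4)·log₂(P(4)/Q(4)) = 0.0098·log₂(0.0098/0.0376) = -0.01901

D_KL(P||Q) = -0.06454 + 0.12636 + 5.93550 - 0.01901 = 5.97831 ≈ 5.9783 bits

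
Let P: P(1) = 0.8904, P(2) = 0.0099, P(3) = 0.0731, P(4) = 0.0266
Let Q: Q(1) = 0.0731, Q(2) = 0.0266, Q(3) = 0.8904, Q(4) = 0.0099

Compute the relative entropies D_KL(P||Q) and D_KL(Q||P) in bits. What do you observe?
D_KL(P||Q) = 2.9714 bits, D_KL(Q||P) = 2.9714 bits. The two directions give the same value here, because Q is a self-inverse relabeling of P; in general KL divergence is asymmetric.

D_KL(P||Q) = Σ P(x) log₂(P(x)/Q(x))

Computing term by term:
  P(1)·log₂(P(1)/Q(1)) = 0.8904·log₂(0.8904/0.0731) = 3.21124
  P(2)·log₂(P(2)/Q(2)) = 0.0099·log₂(0.0099/0.0266) = -0.01412
  P(3)·log₂(P(3)/Q(3)) = 0.0731·log₂(0.0731/0.8904) = -0.26364
  P(4)·log₂(P(4)/Q(4)) = 0.0266·log₂(0.0266/0.0099) = 0.03793

D_KL(P||Q) = 3.21124 - 0.01412 - 0.26364 + 0.03793 = 2.97141 ≈ 2.9714 bits

D_KL(Q||P) = Σ Q(x) log₂(Q(x)/P(x))

Computing term by term:
  Q(1)·log₂(Q(1)/P(1)) = 0.0731·log₂(0.0731/0.8904) = -0.26364
  Q(2)·log₂(Q(2)/P(2)) = 0.0266·log₂(0.0266/0.0099) = 0.03793
  Q(3)·log₂(Q(3)/P(3)) = 0.8904·log₂(0.8904/0.0731) = 3.21124
  Q(4)·log₂(Q(4)/P(4)) = 0.0099·log₂(0.0099/0.0266) = -0.01412

D_KL(Q||P) = -0.26364 + 0.03793 + 3.21124 - 0.01412 = 2.97141 ≈ 2.9714 bits

These ARE equal here. Q is P with outcomes relabeled (Q(1) = P(3), Q(2) = P(4), Q(3) = P(1), Q(4) = P(2)) by a relabeling that is its own inverse, so the two sums contain exactly the same terms in a different order. This is a special case — KL divergence is not symmetric in general: D_KL(P||Q) ≠ D_KL(Q||P) for most P, Q.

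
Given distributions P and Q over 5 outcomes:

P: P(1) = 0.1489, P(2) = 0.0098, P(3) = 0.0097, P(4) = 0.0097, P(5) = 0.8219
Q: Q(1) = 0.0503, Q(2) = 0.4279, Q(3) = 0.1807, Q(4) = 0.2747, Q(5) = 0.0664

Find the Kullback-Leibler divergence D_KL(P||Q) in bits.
3.0753 bits

D_KL(P||Q) = Σ P(x) log₂(P(x)/Q(x))

Computing term by term:
  P(1)·log₂(P(1)/Q(1)) = 0.1489·log₂(0.1489/0.0503) = 0.23313
  P(2)·log₂(P(2)/Q(2)) = 0.0098·log₂(0.0098/0.4279) = -0.05339
  P(3)·log₂(P(3)/Q(3)) = 0.0097·log₂(0.0097/0.1807) = -0.04093
  P(4)·log₂(P(4)/Q(4)) = 0.0097·log₂(0.0097/0.2747) = -0.04679
  P(5)·log₂(P(5)/Q(5)) = 0.8219·log₂(0.8219/0.0664) = 2.98326

D_KL(P||Q) = 0.23313 - 0.05339 - 0.04093 - 0.04679 + 2.98326 = 3.07528 ≈ 3.0753 bits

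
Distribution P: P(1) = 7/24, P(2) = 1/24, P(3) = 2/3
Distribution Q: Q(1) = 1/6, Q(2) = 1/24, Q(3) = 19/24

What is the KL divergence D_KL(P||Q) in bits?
0.0702 bits

D_KL(P||Q) = Σ P(x) log₂(P(x)/Q(x))

Computing term by term:
  P(1)·log₂(P(1)/Q(1)) = (7/24)·log₂((7/24)/(1/6)) = 0.23548
  P(2)·log₂(P(2)/Q(2)) = (1/24)·log₂((1/24)/(1/24)) = 0.00000
  P(3)·log₂(P(3)/Q(3)) = (2/3)·log₂((2/3)/(19/24)) = -0.16529

D_KL(P||Q) = 0.23548 + 0.00000 - 0.16529 = 0.07019 ≈ 0.0702 bits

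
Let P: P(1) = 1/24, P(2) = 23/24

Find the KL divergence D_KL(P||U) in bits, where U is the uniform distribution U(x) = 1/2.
0.7501 bits

U(i) = 1/2 for all i

D_KL(P||U) = Σ P(x) log₂(P(x) / (1/2))
           = Σ P(x) log₂(P(x)) + log₂(2)
           = log₂(2) - H(P)

H(P) = -Σ P(x) log₂(P(x)):
  -P(1)·log₂(P(1)) = -(1/24)·log₂(1/24) = 0.19104
  -P(2)·log₂(P(2)) = -(23/24)·log₂(23/24) = 0.05884
H(P) = 0.19104 + 0.05884 = 0.24988 bits

log₂(2) = 1.00000 bits

D_KL(P||U) = 1.00000 - 0.24988 = 0.75012 ≈ 0.7501 bits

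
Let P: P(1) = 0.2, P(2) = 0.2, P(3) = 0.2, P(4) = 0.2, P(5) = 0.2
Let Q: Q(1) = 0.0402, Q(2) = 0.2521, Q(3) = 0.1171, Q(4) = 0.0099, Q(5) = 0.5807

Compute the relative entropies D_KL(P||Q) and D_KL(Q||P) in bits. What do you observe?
D_KL(P||Q) = 1.1103 bits, D_KL(Q||P) = 0.7508 bits. The two directions give different values (D_KL(P||Q) exceeds D_KL(Q||P) by 0.3595 bits): KL divergence is asymmetric.

D_KL(P||Q) = Σ P(x) log₂(P(x)/Q(x))

Computing term by term:
  P(1)·log₂(P(1)/Q(1)) = 0.2·log₂(0.2/0.0402) = 0.46295
  P(2)·log₂(P(2)/Q(2)) = 0.2·log₂(0.2/0.2521) = -0.06680
  P(3)·log₂(P(3)/Q(3)) = 0.2·log₂(0.2/0.1171) = 0.15445
  P(4)·log₂(P(4)/Q(4)) = 0.2·log₂(0.2/0.0099) = 0.86729
  P(5)·log₂(P(5)/Q(5)) = 0.2·log₂(0.2/0.5807) = -0.30756

D_KL(P||Q) = 0.46295 - 0.06680 + 0.15445 + 0.86729 - 0.30756 = 1.11033 ≈ 1.1103 bits

D_KL(Q||P) = Σ Q(x) log₂(Q(x)/P(x))

Computing term by term:
  Q(1)·log₂(Q(1)/P(1)) = 0.0402·log₂(0.0402/0.2) = -0.09305
  Q(2)·log₂(Q(2)/P(2)) = 0.2521·log₂(0.2521/0.2) = 0.08420
  Q(3)·log₂(Q(3)/P(3)) = 0.1171·log₂(0.1171/0.2) = -0.09043
  Q(4)·log₂(Q(4)/P(4)) = 0.0099·log₂(0.0099/0.2) = -0.04293
  Q(5)·log₂(Q(5)/P(5)) = 0.5807·log₂(0.5807/0.2) = 0.89300

D_KL(Q||P) = -0.09305 + 0.08420 - 0.09043 - 0.04293 + 0.89300 = 0.75079 ≈ 0.7508 bits

These are NOT equal (difference: 0.3595 bits). KL divergence is asymmetric: D_KL(P||Q) ≠ D_KL(Q||P) in general.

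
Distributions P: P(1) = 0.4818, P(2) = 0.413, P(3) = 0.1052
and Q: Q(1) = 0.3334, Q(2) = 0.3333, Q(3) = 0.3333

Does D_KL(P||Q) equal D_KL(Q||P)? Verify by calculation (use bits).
D_KL(P||Q) = 0.2087 bits, D_KL(Q||P) = 0.2743 bits. No — D_KL(P||Q) ≠ D_KL(Q||P) for this pair.

D_KL(P||Q) = Σ P(x) log₂(P(x)/Q(x))

Computing term by term:
  P(1)·log₂(P(1)/Q(1)) = 0.4818·log₂(0.4818/0.3334) = 0.25592
  P(2)·log₂(P(2)/Q(2)) = 0.413·log₂(0.413/0.3333) = 0.12775
  P(3)·log₂(P(3)/Q(3)) = 0.1052·log₂(0.1052/0.3333) = -0.17502

D_KL(P||Q) = 0.25592 + 0.12775 - 0.17502 = 0.20865 ≈ 0.2087 bits

D_KL(Q||P) = Σ Q(x) log₂(Q(x)/P(x))

Computing term by term:
  Q(1)·log₂(Q(1)/P(1)) = 0.3334·log₂(0.3334/0.4818) = -0.17710
  Q(2)·log₂(Q(2)/P(2)) = 0.3333·log₂(0.3333/0.413) = -0.10310
  Q(3)·log₂(Q(3)/P(3)) = 0.3333·log₂(0.3333/0.1052) = 0.55451

D_KL(Q||P) = -0.17710 - 0.10310 + 0.55451 = 0.27431 ≈ 0.2743 bits

These are NOT equal (difference: 0.0656 bits). KL divergence is asymmetric: D_KL(P||Q) ≠ D_KL(Q||P) in general.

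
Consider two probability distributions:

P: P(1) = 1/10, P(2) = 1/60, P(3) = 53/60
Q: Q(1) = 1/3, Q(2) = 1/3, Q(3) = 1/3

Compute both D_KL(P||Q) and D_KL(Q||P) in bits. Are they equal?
D_KL(P||Q) = 0.9962 bits, D_KL(Q||P) = 1.5510 bits. No, they are not equal.

D_KL(P||Q) = Σ P(x) log₂(P(x)/Q(x))

Computing term by term:
  P(1)·log₂(P(1)/Q(1)) = (1/10)·log₂((1/10)/(1/3)) = -0.17370
  P(2)·log₂(P(2)/Q(2)) = (1/60)·log₂((1/60)/(1/3)) = -0.07203
  P(3)·log₂(P(3)/Q(3)) = (53/60)·log₂((53/60)/(1/3)) = 1.24196

D_KL(P||Q) = -0.17370 - 0.07203 + 1.24196 = 0.99623 ≈ 0.9962 bits

D_KL(Q||P) = Σ Q(x) log₂(Q(x)/P(x))

Computing term by term:
  Q(1)·log₂(Q(1)/P(1)) = (1/3)·log₂((1/3)/(1/10)) = 0.57899
  Q(2)·log₂(Q(2)/P(2)) = (1/3)·log₂((1/3)/(1/60)) = 1.44064
  Q(3)·log₂(Q(3)/P(3)) = (1/3)·log₂((1/3)/(53/60)) = -0.46866

D_KL(Q||P) = 0.57899 + 1.44064 - 0.46866 = 1.55097 ≈ 1.5510 bits

These are NOT equal (difference: 0.5548 bits). KL divergence is asymmetric: D_KL(P||Q) ≠ D_KL(Q||P) in general.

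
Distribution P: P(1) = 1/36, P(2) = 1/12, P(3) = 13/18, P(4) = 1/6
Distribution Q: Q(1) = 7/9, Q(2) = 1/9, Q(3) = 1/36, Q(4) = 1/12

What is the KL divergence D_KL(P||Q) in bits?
3.3933 bits

D_KL(P||Q) = Σ P(x) log₂(P(x)/Q(x))

Computing term by term:
  P(1)·log₂(P(1)/Q(1)) = (1/36)·log₂((1/36)/(7/9)) = -0.13354
  P(2)·log₂(P(2)/Q(2)) = (1/12)·log₂((1/12)/(1/9)) = -0.03459
  P(3)·log₂(P(3)/Q(3)) = (13/18)·log₂((13/18)/(1/36)) = 3.39476
  P(4)·log₂(P(4)/Q(4)) = (1/6)·log₂((1/6)/(1/12)) = 0.16667

D_KL(P||Q) = -0.13354 - 0.03459 + 3.39476 + 0.16667 = 3.39330 ≈ 3.3933 bits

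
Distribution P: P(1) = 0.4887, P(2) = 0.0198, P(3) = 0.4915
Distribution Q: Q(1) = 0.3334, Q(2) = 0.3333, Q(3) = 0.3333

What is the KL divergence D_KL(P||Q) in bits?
0.4644 bits

D_KL(P||Q) = Σ P(x) log₂(P(x)/Q(x))

Computing term by term:
  P(1)·log₂(P(1)/Q(1)) = 0.4887·log₂(0.4887/0.3334) = 0.26961
  P(2)·log₂(P(2)/Q(2)) = 0.0198·log₂(0.0198/0.3333) = -0.08065
  P(3)·log₂(P(3)/Q(3)) = 0.4915·log₂(0.4915/0.3333) = 0.27542

D_KL(P||Q) = 0.26961 - 0.08065 + 0.27542 = 0.46438 ≈ 0.4644 bits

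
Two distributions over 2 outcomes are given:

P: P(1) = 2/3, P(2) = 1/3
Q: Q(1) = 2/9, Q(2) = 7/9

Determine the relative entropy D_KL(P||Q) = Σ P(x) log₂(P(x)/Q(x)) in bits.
0.6492 bits

D_KL(P||Q) = Σ P(x) log₂(P(x)/Q(x))

Computing term by term:
  P(1)·log₂(P(1)/Q(1)) = (2/3)·log₂((2/3)/(2/9)) = 1.05664
  P(2)·log₂(P(2)/Q(2)) = (1/3)·log₂((1/3)/(7/9)) = -0.40746

D_KL(P||Q) = 1.05664 - 0.40746 = 0.64918 ≈ 0.6492 bits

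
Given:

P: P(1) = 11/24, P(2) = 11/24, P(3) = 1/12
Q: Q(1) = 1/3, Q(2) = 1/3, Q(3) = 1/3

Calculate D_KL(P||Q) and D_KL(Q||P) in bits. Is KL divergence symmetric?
D_KL(P||Q) = 0.2545 bits, D_KL(Q||P) = 0.3604 bits. No, KL divergence is not symmetric.

D_KL(P||Q) = Σ P(x) log₂(P(x)/Q(x))

Computing term by term:
  P(1)·log₂(P(1)/Q(1)) = (11/24)·log₂((11/24)/(1/3)) = 0.21057
  P(2)·log₂(P(2)/Q(2)) = (11/24)·log₂((11/24)/(1/3)) = 0.21057
  P(3)·log₂(P(3)/Q(3)) = (1/12)·log₂((1/12)/(1/3)) = -0.16667

D_KL(P||Q) = 0.21057 + 0.21057 - 0.16667 = 0.25447 ≈ 0.2545 bits

D_KL(Q||P) = Σ Q(x) log₂(Q(x)/P(x))

Computing term by term:
  Q(1)·log₂(Q(1)/P(1)) = (1/3)·log₂((1/3)/(11/24)) = -0.15314
  Q(2)·log₂(Q(2)/P(2)) = (1/3)·log₂((1/3)/(11/24)) = -0.15314
  Q(3)·log₂(Q(3)/P(3)) = (1/3)·log₂((1/3)/(1/12)) = 0.66667

D_KL(Q||P) = -0.15314 - 0.15314 + 0.66667 = 0.36039 ≈ 0.3604 bits

These are NOT equal (difference: 0.1059 bits). KL divergence is asymmetric: D_KL(P||Q) ≠ D_KL(Q||P) in general.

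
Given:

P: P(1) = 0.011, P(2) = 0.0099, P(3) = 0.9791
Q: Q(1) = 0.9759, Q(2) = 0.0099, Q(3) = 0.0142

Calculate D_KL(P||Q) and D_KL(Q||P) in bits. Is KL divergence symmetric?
D_KL(P||Q) = 5.9087 bits, D_KL(Q||P) = 6.2285 bits. No, KL divergence is not symmetric.

D_KL(P||Q) = Σ P(x) log₂(P(x)/Q(x))

Computing term by term:
  P(1)·log₂(P(1)/Q(1)) = 0.011·log₂(0.011/0.9759) = -0.07118
  P(2)·log₂(P(2)/Q(2)) = 0.0099·log₂(0.0099/0.0099) = 0.00000
  P(3)·log₂(P(3)/Q(3)) = 0.9791·log₂(0.9791/0.0142) = 5.97985

D_KL(P||Q) = -0.07118 + 0.00000 + 5.97985 = 5.90867 ≈ 5.9087 bits

D_KL(Q||P) = Σ Q(x) log₂(Q(x)/P(x))

Computing term by term:
  Q(1)·log₂(Q(1)/P(1)) = 0.9759·log₂(0.9759/0.011) = 6.31520
  Q(2)·log₂(Q(2)/P(2)) = 0.0099·log₂(0.0099/0.0099) = 0.00000
  Q(3)·log₂(Q(3)/P(3)) = 0.0142·log₂(0.0142/0.9791) = -0.08673

D_KL(Q||P) = 6.31520 + 0.00000 - 0.08673 = 6.22847 ≈ 6.2285 bits

These are NOT equal (difference: 0.3198 bits). KL divergence is asymmetric: D_KL(P||Q) ≠ D_KL(Q||P) in general.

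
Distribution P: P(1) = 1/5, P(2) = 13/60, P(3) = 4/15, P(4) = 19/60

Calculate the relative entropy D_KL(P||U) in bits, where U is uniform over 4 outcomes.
0.0237 bits

U(i) = 1/4 for all i

D_KL(P||U) = Σ P(x) log₂(P(x) / (1/4))
           = Σ P(x) log₂(P(x)) + log₂(4)
           = log₂(4) - H(P)

H(P) = -Σ P(x) log₂(P(x)):
  -P(1)·log₂(P(1)) = -(1/5)·log₂(1/5) = 0.46439
  -P(2)·log₂(P(2)) = -(13/60)·log₂(13/60) = 0.47806
  -P(3)·log₂(P(3)) = -(4/15)·log₂(4/15) = 0.50850
  -P(4)·log₂(P(4)) = -(19/60)·log₂(19/60) = 0.52534
H(P) = 0.46439 + 0.47806 + 0.50850 + 0.52534 = 1.97629 bits

log₂(4) = 2.00000 bits

D_KL(P||U) = 2.00000 - 1.97629 = 0.02371 ≈ 0.0237 bits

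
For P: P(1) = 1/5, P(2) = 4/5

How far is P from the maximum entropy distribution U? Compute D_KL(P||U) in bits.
0.2781 bits

U(i) = 1/2 for all i

D_KL(P||U) = Σ P(x) log₂(P(x) / (1/2))
           = Σ P(x) log₂(P(x)) + log₂(2)
           = log₂(2) - H(P)

H(P) = -Σ P(x) log₂(P(x)):
  -P(1)·log₂(P(1)) = -(1/5)·log₂(1/5) = 0.46439
  -P(2)·log₂(P(2)) = -(4/5)·log₂(4/5) = 0.25754
H(P) = 0.46439 + 0.25754 = 0.72193 bits

log₂(2) = 1.00000 bits

D_KL(P||U) = 1.00000 - 0.72193 = 0.27807 ≈ 0.2781 bits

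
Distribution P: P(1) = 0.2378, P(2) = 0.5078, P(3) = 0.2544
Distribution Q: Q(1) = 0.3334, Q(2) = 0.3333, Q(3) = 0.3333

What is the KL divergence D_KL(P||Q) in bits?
0.0934 bits

D_KL(P||Q) = Σ P(x) log₂(P(x)/Q(x))

Computing term by term:
  P(1)·log₂(P(1)/Q(1)) = 0.2378·log₂(0.2378/0.3334) = -0.11593
  P(2)·log₂(P(2)/Q(2)) = 0.5078·log₂(0.5078/0.3333) = 0.30846
  P(3)·log₂(P(3)/Q(3)) = 0.2544·log₂(0.2544/0.3333) = -0.09915

D_KL(P||Q) = -0.11593 + 0.30846 - 0.09915 = 0.09338 ≈ 0.0934 bits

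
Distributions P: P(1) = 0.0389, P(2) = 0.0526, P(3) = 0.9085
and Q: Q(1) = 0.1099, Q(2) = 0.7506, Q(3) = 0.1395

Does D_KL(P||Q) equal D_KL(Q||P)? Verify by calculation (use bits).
D_KL(P||Q) = 2.1959 bits, D_KL(Q||P) = 2.6661 bits. No — D_KL(P||Q) ≠ D_KL(Q||P) for this pair.

D_KL(P||Q) = Σ P(x) log₂(P(x)/Q(x))

Computing term by term:
  P(1)·log₂(P(1)/Q(1)) = 0.0389·log₂(0.0389/0.1099) = -0.05829
  P(2)·log₂(P(2)/Q(2)) = 0.0526·log₂(0.0526/0.7506) = -0.20172
  P(3)·log₂(P(3)/Q(3)) = 0.9085·log₂(0.9085/0.1395) = 2.45588

D_KL(P||Q) = -0.05829 - 0.20172 + 2.45588 = 2.19587 ≈ 2.1959 bits

D_KL(Q||P) = Σ Q(x) log₂(Q(x)/P(x))

Computing term by term:
  Q(1)·log₂(Q(1)/P(1)) = 0.1099·log₂(0.1099/0.0389) = 0.16467
  Q(2)·log₂(Q(2)/P(2)) = 0.7506·log₂(0.7506/0.0526) = 2.87848
  Q(3)·log₂(Q(3)/P(3)) = 0.1395·log₂(0.1395/0.9085) = -0.37710

D_KL(Q||P) = 0.16467 + 2.87848 - 0.37710 = 2.66605 ≈ 2.6661 bits

These are NOT equal (difference: 0.4702 bits). KL divergence is asymmetric: D_KL(P||Q) ≠ D_KL(Q||P) in general.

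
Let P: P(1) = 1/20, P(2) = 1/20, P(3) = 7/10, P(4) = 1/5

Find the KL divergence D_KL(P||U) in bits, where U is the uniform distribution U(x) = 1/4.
0.7432 bits

U(i) = 1/4 for all i

D_KL(P||U) = Σ P(x) log₂(P(x) / (1/4))
           = Σ P(x) log₂(P(x)) + log₂(4)
           = log₂(4) - H(P)

H(P) = -Σ P(x) log₂(P(x)):
  -P(1)·log₂(P(1)) = -(1/20)·log₂(1/20) = 0.21610
  -P(2)·log₂(P(2)) = -(1/20)·log₂(1/20) = 0.21610
  -P(3)·log₂(P(3)) = -(7/10)·log₂(7/10) = 0.36020
  -P(4)·log₂(P(4)) = -(1/5)·log₂(1/5) = 0.46439
H(P) = 0.21610 + 0.21610 + 0.36020 + 0.46439 = 1.25679 bits

log₂(4) = 2.00000 bits

D_KL(P||U) = 2.00000 - 1.25679 = 0.74321 ≈ 0.7432 bits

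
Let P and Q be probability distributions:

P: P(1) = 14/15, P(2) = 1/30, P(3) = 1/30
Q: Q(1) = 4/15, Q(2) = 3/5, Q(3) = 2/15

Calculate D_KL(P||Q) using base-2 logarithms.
1.4812 bits

D_KL(P||Q) = Σ P(x) log₂(P(x)/Q(x))

Computing term by term:
  P(1)·log₂(P(1)/Q(1)) = (14/15)·log₂((14/15)/(4/15)) = 1.68686
  P(2)·log₂(P(2)/Q(2)) = (1/30)·log₂((1/30)/(3/5)) = -0.13900
  P(3)·log₂(P(3)/Q(3)) = (1/30)·log₂((1/30)/(2/15)) = -0.06667

D_KL(P||Q) = 1.68686 - 0.13900 - 0.06667 = 1.48119 ≈ 1.4812 bits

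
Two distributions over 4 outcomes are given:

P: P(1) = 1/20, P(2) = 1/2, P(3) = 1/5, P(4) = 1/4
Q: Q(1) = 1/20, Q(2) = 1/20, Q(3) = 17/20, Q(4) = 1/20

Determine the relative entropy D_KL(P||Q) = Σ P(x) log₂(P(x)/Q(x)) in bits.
1.8240 bits

D_KL(P||Q) = Σ P(x) log₂(P(x)/Q(x))

Computing term by term:
  P(1)·log₂(P(1)/Q(1)) = (1/20)·log₂((1/20)/(1/20)) = 0.00000
  P(2)·log₂(P(2)/Q(2)) = (1/2)·log₂((1/2)/(1/20)) = 1.66096
  P(3)·log₂(P(3)/Q(3)) = (1/5)·log₂((1/5)/(17/20)) = -0.41749
  P(4)·log₂(P(4)/Q(4)) = (1/4)·log₂((1/4)/(1/20)) = 0.58048

D_KL(P||Q) = 0.00000 + 1.66096 - 0.41749 + 0.58048 = 1.82395 ≈ 1.8240 bits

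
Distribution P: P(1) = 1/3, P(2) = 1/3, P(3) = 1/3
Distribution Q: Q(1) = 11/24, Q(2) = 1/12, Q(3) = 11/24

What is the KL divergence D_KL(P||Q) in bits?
0.3604 bits

D_KL(P||Q) = Σ P(x) log₂(P(x)/Q(x))

Computing term by term:
  P(1)·log₂(P(1)/Q(1)) = (1/3)·log₂((1/3)/(11/24)) = -0.15314
  P(2)·log₂(P(2)/Q(2)) = (1/3)·log₂((1/3)/(1/12)) = 0.66667
  P(3)·log₂(P(3)/Q(3)) = (1/3)·log₂((1/3)/(11/24)) = -0.15314

D_KL(P||Q) = -0.15314 + 0.66667 - 0.15314 = 0.36039 ≈ 0.3604 bits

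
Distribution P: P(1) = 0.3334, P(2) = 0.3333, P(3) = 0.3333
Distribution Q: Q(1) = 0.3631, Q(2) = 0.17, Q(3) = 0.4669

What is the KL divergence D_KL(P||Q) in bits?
0.1206 bits

D_KL(P||Q) = Σ P(x) log₂(P(x)/Q(x))

Computing term by term:
  P(1)·log₂(P(1)/Q(1)) = 0.3334·log₂(0.3334/0.3631) = -0.04105
  P(2)·log₂(P(2)/Q(2)) = 0.3333·log₂(0.3333/0.17) = 0.32373
  P(3)·log₂(P(3)/Q(3)) = 0.3333·log₂(0.3333/0.4669) = -0.16208

D_KL(P||Q) = -0.04105 + 0.32373 - 0.16208 = 0.12060 ≈ 0.1206 bits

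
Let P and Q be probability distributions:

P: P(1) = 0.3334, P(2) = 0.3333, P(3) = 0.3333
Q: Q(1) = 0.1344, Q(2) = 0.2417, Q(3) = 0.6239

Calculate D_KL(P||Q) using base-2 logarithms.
0.2900 bits

D_KL(P||Q) = Σ P(x) log₂(P(x)/Q(x))

Computing term by term:
  P(1)·log₂(P(1)/Q(1)) = 0.3334·log₂(0.3334/0.1344) = 0.43699
  P(2)·log₂(P(2)/Q(2)) = 0.3333·log₂(0.3333/0.2417) = 0.15452
  P(3)·log₂(P(3)/Q(3)) = 0.3333·log₂(0.3333/0.6239) = -0.30147

D_KL(P||Q) = 0.43699 + 0.15452 - 0.30147 = 0.29004 ≈ 0.2900 bits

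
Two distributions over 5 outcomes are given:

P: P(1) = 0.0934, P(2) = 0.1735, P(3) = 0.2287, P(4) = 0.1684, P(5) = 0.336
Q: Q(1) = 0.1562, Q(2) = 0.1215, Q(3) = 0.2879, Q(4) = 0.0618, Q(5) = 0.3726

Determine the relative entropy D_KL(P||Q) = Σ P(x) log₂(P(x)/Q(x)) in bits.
0.1374 bits

D_KL(P||Q) = Σ P(x) log₂(P(x)/Q(x))

Computing term by term:
  P(1)·log₂(P(1)/Q(1)) = 0.0934·log₂(0.0934/0.1562) = -0.06929
  P(2)·log₂(P(2)/Q(2)) = 0.1735·log₂(0.1735/0.1215) = 0.08918
  P(3)·log₂(P(3)/Q(3)) = 0.2287·log₂(0.2287/0.2879) = -0.07595
  P(4)·log₂(P(4)/Q(4)) = 0.1684·log₂(0.1684/0.0618) = 0.24354
  P(5)·log₂(P(5)/Q(5)) = 0.336·log₂(0.336/0.3726) = -0.05012

D_KL(P||Q) = -0.06929 + 0.08918 - 0.07595 + 0.24354 - 0.05012 = 0.13736 ≈ 0.1374 bits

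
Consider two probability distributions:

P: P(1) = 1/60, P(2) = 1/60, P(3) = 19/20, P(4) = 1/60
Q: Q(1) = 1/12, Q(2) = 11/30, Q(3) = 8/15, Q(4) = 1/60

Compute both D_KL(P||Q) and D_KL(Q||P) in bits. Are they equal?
D_KL(P||Q) = 0.6782 bits, D_KL(Q||P) = 1.3844 bits. No, they are not equal.

D_KL(P||Q) = Σ P(x) log₂(P(x)/Q(x))

Computing term by term:
  P(1)·log₂(P(1)/Q(1)) = (1/60)·log₂((1/60)/(1/12)) = -0.03870
  P(2)·log₂(P(2)/Q(2)) = (1/60)·log₂((1/60)/(11/30)) = -0.07432
  P(3)·log₂(P(3)/Q(3)) = (19/20)·log₂((19/20)/(8/15)) = 0.79125
  P(4)·log₂(P(4)/Q(4)) = (1/60)·log₂((1/60)/(1/60)) = 0.00000

D_KL(P||Q) = -0.03870 - 0.07432 + 0.79125 + 0.00000 = 0.67823 ≈ 0.6782 bits

D_KL(Q||P) = Σ Q(x) log₂(Q(x)/P(x))

Computing term by term:
  Q(1)·log₂(Q(1)/P(1)) = (1/12)·log₂((1/12)/(1/60)) = 0.19349
  Q(2)·log₂(Q(2)/P(2)) = (11/30)·log₂((11/30)/(1/60)) = 1.63512
  Q(3)·log₂(Q(3)/P(3)) = (8/15)·log₂((8/15)/(19/20)) = -0.44421
  Q(4)·log₂(Q(4)/P(4)) = (1/60)·log₂((1/60)/(1/60)) = 0.00000

D_KL(Q||P) = 0.19349 + 1.63512 - 0.44421 + 0.00000 = 1.38440 ≈ 1.3844 bits

These are NOT equal (difference: 0.7062 bits). KL divergence is asymmetric: D_KL(P||Q) ≠ D_KL(Q||P) in general.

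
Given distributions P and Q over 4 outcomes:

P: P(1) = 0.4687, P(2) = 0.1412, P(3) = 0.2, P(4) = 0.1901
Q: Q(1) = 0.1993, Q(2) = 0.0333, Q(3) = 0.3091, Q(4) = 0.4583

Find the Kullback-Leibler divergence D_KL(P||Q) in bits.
0.5056 bits

D_KL(P||Q) = Σ P(x) log₂(P(x)/Q(x))

Computing term by term:
  P(1)·log₂(P(1)/Q(1)) = 0.4687·log₂(0.4687/0.1993) = 0.57825
  P(2)·log₂(P(2)/Q(2)) = 0.1412·log₂(0.1412/0.0333) = 0.29428
  P(3)·log₂(P(3)/Q(3)) = 0.2·log₂(0.2/0.3091) = -0.12561
  P(4)·log₂(P(4)/Q(4)) = 0.1901·log₂(0.1901/0.4583) = -0.24134

D_KL(P||Q) = 0.57825 + 0.29428 - 0.12561 - 0.24134 = 0.50558 ≈ 0.5056 bits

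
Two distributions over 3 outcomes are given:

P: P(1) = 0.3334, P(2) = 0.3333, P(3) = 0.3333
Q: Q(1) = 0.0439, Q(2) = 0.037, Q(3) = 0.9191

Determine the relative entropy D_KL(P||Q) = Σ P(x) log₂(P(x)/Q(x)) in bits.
1.5444 bits

D_KL(P||Q) = Σ P(x) log₂(P(x)/Q(x))

Computing term by term:
  P(1)·log₂(P(1)/Q(1)) = 0.3334·log₂(0.3334/0.0439) = 0.97518
  P(2)·log₂(P(2)/Q(2)) = 0.3333·log₂(0.3333/0.037) = 1.05697
  P(3)·log₂(P(3)/Q(3)) = 0.3333·log₂(0.3333/0.9191) = -0.48775

D_KL(P||Q) = 0.97518 + 1.05697 - 0.48775 = 1.54440 ≈ 1.5444 bits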